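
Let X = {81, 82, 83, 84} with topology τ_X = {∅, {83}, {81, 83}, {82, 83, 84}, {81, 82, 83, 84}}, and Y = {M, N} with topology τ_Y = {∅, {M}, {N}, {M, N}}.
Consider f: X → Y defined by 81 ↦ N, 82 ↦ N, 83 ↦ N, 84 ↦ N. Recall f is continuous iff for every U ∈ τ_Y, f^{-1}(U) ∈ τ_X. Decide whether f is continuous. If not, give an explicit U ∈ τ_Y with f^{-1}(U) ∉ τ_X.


f IS continuous.

Compute f^{-1}(U) for each U ∈ τ_Y:
  U = ∅: f^{-1}(U) = ∅ ∈ τ_X ✓.
  U = {M}: f^{-1}(U) = ∅ ∈ τ_X ✓.
  U = {N}: f^{-1}(U) = {81, 82, 83, 84} ∈ τ_X ✓.
  U = {M, N}: f^{-1}(U) = {81, 82, 83, 84} ∈ τ_X ✓.
Every preimage lies in τ_X, so f IS continuous.


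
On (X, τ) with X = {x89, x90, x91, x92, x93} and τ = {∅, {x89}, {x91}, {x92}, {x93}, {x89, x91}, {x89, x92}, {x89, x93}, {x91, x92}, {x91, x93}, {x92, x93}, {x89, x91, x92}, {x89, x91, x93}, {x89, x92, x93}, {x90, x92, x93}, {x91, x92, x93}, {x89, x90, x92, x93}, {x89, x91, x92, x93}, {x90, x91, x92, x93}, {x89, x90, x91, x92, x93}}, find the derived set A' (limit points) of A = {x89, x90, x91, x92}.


A' = {x90}

For each x ∈ X, list the open sets U ∈ τ with x ∈ U, then check whether U ∩ (A ∖ {x}) ≠ ∅ for every such U.
  x = x89: open {x89} ∋ x has {x89} ∩ (A ∖ {x89}) = ∅, so x is NOT a limit point.
  x = x90: opens ∋ x are {x90, x92, x93}, {x89, x90, x92, x93}, {x90, x91, x92, x93}, {x89, x90, x91, x92, x93}; each meets A ∖ {x90}, so x IS a limit point.
  x = x91: open {x91} ∋ x has {x91} ∩ (A ∖ {x91}) = ∅, so x is NOT a limit point.
  x = x92: open {x92} ∋ x has {x92} ∩ (A ∖ {x92}) = ∅, so x is NOT a limit point.
  x = x93: open {x93} ∋ x has {x93} ∩ (A ∖ {x93}) = ∅, so x is NOT a limit point.
Collecting: A' = {x90}.


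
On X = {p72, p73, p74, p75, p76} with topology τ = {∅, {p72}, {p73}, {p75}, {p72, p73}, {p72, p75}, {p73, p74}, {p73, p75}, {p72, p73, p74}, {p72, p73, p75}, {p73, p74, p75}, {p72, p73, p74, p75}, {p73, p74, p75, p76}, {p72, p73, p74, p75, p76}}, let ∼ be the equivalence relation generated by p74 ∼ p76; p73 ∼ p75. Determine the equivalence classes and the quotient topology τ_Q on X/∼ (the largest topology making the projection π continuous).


X/∼ = {[p72], [p73=p75], [p74=p76]}; |τ_Q| = 6.

Equivalence classes: [p72], [p73=p75], [p74=p76].
Quotient map π: X → X/∼ sends p72 ↦ [p72], p73 ↦ [p73=p75], p74 ↦ [p74=p76], p75 ↦ [p73=p75], p76 ↦ [p74=p76].
For each subset V ⊆ X/∼, compute π^{-1}(V) ⊆ X and check whether π^{-1}(V) ∈ τ. V is open in τ_Q iff π^{-1}(V) ∈ τ.
  V = {}: π^{-1}(V) = ∅ ∈ τ ✓.
  V = {[p72]}: π^{-1}(V) = {p72} ∈ τ ✓.
  V = {[p73=p75]}: π^{-1}(V) = {p73, p75} ∈ τ ✓.
  V = {[p72], [p73=p75]}: π^{-1}(V) = {p72, p73, p75} ∈ τ ✓.
  V = {[p74=p76]}: π^{-1}(V) = {p74, p76} ∉ τ ✗.
  V = {[p72], [p74=p76]}: π^{-1}(V) = {p72, p74, p76} ∉ τ ✗.
  V = {[p73=p75], [p74=p76]}: π^{-1}(V) = {p73, p74, p75, p76} ∈ τ ✓.
  V = {[p72], [p73=p75], [p74=p76]}: π^{-1}(V) = {p72, p73, p74, p75, p76} ∈ τ ✓.
Open sets in the quotient: τ_Q = {{}, {[p72]}, {[p73=p75]}, {[p72], [p73=p75]}, {[p73=p75], [p74=p76]}, {[p72], [p73=p75], [p74=p76]}} (6 elements).


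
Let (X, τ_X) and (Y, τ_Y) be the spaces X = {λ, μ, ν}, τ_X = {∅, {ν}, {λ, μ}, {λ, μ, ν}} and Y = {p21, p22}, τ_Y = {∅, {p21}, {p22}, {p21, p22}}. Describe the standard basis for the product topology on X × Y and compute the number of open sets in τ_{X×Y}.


Basis B = {∅ × ∅, {ν} × {p21}, {ν} × {p22}, {λ, μ} × {p21}, {λ, μ} × {p22}, {ν} × {p21, p22}, {λ, μ, ν} × {p21}, {λ, μ, ν} × {p22}, {λ, μ} × {p21, p22}, {λ, μ, ν} × {p21, p22}}; |τ_{X×Y}| = 16.

Enumerate products U × V with U ∈ τ_X, V ∈ τ_Y (deduplicated):
  ∅ × ∅ = {} (∅)
  {ν} × {p21} = {(ν,p21)}
  {ν} × {p22} = {(ν,p22)}
  {λ, μ} × {p21} = {(λ,p21), (μ,p21)}
  {λ, μ} × {p22} = {(λ,p22), (μ,p22)}
  {ν} × {p21, p22} = {(ν,p21), (ν,p22)}
  {λ, μ, ν} × {p21} = {(λ,p21), (μ,p21), (ν,p21)}
  {λ, μ, ν} × {p22} = {(λ,p22), (μ,p22), (ν,p22)}
  {λ, μ} × {p21, p22} = {(λ,p21), (λ,p22), (μ,p21), (μ,p22)}
  {λ, μ, ν} × {p21, p22} = {(λ,p21), (λ,p22), (μ,p21), (μ,p22), (ν,p21), (ν,p22)}
These 10 distinct sets form the basis B.
Close under arbitrary unions to get τ_{X×Y}; counting gives |τ_{X×Y}| = 16.


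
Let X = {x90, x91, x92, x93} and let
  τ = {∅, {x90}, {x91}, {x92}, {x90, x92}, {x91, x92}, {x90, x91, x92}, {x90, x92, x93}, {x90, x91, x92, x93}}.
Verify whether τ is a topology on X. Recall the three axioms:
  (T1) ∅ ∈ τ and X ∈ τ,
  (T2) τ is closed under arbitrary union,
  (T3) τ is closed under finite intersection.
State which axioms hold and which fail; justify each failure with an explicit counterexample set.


τ is NOT a topology on X.

Axiom (T1): ∅ ∈ τ? Yes; X ∈ τ? Yes.
Axiom (T2/T3): check pairwise unions and intersections of members of τ.
Counterexample for (T2): {x90} ∪ {x91} = {x90, x91} ∉ τ. Therefore τ is NOT a topology.


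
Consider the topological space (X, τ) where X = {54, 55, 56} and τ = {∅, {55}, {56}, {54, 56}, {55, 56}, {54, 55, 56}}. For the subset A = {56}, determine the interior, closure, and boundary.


int(A) = {56}, cl(A) = {54, 56}, ∂A = {54}.

Closed sets in (X, τ) are complements of opens:
  closed(X, τ) = {∅, {54}, {55}, {54, 55}, {54, 56}, {54, 55, 56}}.
int(A) = ⋃ {U ∈ τ : U ⊆ A}. Opens contained in A: ∅, {56}.
Taking the union of these: int(A) = {56}.
cl(A) = ⋂ {C closed : A ⊆ C}. Closed sets containing A: {54, 56}, {54, 55, 56}.
Intersecting these: cl(A) = {54, 56}.
∂A = cl(A) ∖ int(A) = {54, 56} ∖ {56} = {54}.


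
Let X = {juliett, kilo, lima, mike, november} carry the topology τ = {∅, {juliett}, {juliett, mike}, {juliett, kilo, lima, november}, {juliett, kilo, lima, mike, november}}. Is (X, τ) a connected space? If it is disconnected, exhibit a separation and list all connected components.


(X, τ) is connected.

Find clopen sets (U ∈ τ with X ∖ U ∈ τ):
  U = ∅, X ∖ U = {juliett, kilo, lima, mike, november} — both open, so U is clopen.
  U = {juliett, kilo, lima, mike, november}, X ∖ U = ∅ — both open, so U is clopen.
Only trivial clopens (∅ and X) exist, so (X, τ) is connected.
Compute connected components by grouping points that agree on all clopens:
  component: {juliett, kilo, lima, mike, november}


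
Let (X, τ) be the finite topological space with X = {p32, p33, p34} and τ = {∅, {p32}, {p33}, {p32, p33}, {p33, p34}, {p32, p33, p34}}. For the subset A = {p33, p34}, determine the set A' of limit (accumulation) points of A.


A' = {p34}

For each x ∈ X, list the open sets U ∈ τ with x ∈ U, then check whether U ∩ (A ∖ {x}) ≠ ∅ for every such U.
  x = p32: open {p32} ∋ x has {p32} ∩ (A ∖ {p32}) = ∅, so x is NOT a limit point.
  x = p33: open {p33} ∋ x has {p33} ∩ (A ∖ {p33}) = ∅, so x is NOT a limit point.
  x = p34: opens ∋ x are {p33, p34}, {p32, p33, p34}; each meets A ∖ {p34}, so x IS a limit point.
Collecting: A' = {p34}.


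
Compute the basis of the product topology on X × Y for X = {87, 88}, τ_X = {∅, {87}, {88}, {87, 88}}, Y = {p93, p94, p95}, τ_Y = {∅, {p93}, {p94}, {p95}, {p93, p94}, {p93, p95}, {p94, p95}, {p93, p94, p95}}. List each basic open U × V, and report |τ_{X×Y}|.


Basis B = {∅ × ∅, {87} × {p93}, {87} × {p94}, {87} × {p95}, {88} × {p93}, {88} × {p94}, {88} × {p95}, {87} × {p93, p94}, {87} × {p93, p95}, {87, 88} × {p93}, {87} × {p94, p95}, {87, 88} × {p94}, {87, 88} × {p95}, {88} × {p93, p94}, {88} × {p93, p95}, {88} × {p94, p95}, {87} × {p93, p94, p95}, {88} × {p93, p94, p95}, {87, 88} × {p93, p94}, {87, 88} × {p93, p95}, {87, 88} × {p94, p95}, {87, 88} × {p93, p94, p95}}; |τ_{X×Y}| = 64.

Enumerate products U × V with U ∈ τ_X, V ∈ τ_Y (deduplicated):
  ∅ × ∅ = {} (∅)
  {87} × {p93} = {(87,p93)}
  {87} × {p94} = {(87,p94)}
  {87} × {p95} = {(87,p95)}
  {88} × {p93} = {(88,p93)}
  {88} × {p94} = {(88,p94)}
  {88} × {p95} = {(88,p95)}
  {87} × {p93, p94} = {(87,p93), (87,p94)}
  {87} × {p93, p95} = {(87,p93), (87,p95)}
  {87, 88} × {p93} = {(87,p93), (88,p93)}
  {87} × {p94, p95} = {(87,p94), (87,p95)}
  {87, 88} × {p94} = {(87,p94), (88,p94)}
  {87, 88} × {p95} = {(87,p95), (88,p95)}
  {88} × {p93, p94} = {(88,p93), (88,p94)}
  {88} × {p93, p95} = {(88,p93), (88,p95)}
  {88} × {p94, p95} = {(88,p94), (88,p95)}
  {87} × {p93, p94, p95} = {(87,p93), (87,p94), (87,p95)}
  {88} × {p93, p94, p95} = {(88,p93), (88,p94), (88,p95)}
  {87, 88} × {p93, p94} = {(87,p93), (87,p94), (88,p93), (88,p94)}
  {87, 88} × {p93, p95} = {(87,p93), (87,p95), (88,p93), (88,p95)}
  {87, 88} × {p94, p95} = {(87,p94), (87,p95), (88,p94), (88,p95)}
  {87, 88} × {p93, p94, p95} = {(87,p93), (87,p94), (87,p95), (88,p93), (88,p94), (88,p95)}
These 22 distinct sets form the basis B.
Close under arbitrary unions to get τ_{X×Y}; counting gives |τ_{X×Y}| = 64.


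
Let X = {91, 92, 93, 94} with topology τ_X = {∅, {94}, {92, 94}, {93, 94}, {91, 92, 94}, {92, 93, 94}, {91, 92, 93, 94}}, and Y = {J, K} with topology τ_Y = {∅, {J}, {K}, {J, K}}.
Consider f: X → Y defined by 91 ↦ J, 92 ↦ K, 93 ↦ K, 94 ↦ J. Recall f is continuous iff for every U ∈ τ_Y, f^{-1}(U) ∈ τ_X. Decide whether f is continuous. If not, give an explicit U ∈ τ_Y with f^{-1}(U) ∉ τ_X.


f is NOT continuous.

Compute f^{-1}(U) for each U ∈ τ_Y:
  U = ∅: f^{-1}(U) = ∅ ∈ τ_X ✓.
  U = {J}: f^{-1}(U) = {91, 94} ∉ τ_X ✗.
  U = {K}: f^{-1}(U) = {92, 93} ∉ τ_X ✗.
  U = {J, K}: f^{-1}(U) = {91, 92, 93, 94} ∈ τ_X ✓.
Found U = {J} with f^{-1}(U) = {91, 94} not in τ_X. Therefore f is NOT continuous.


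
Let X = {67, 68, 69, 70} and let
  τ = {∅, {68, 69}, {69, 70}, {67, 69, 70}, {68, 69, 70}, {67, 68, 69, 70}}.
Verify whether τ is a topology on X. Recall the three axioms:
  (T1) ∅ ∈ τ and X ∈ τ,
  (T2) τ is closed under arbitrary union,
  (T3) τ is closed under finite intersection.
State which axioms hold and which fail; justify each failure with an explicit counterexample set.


τ is NOT a topology on X.

Axiom (T1): ∅ ∈ τ? Yes; X ∈ τ? Yes.
Axiom (T2/T3): check pairwise unions and intersections of members of τ.
Counterexample for (T3): {68, 69} ∩ {69, 70} = {69} ∉ τ. Therefore τ is NOT a topology.


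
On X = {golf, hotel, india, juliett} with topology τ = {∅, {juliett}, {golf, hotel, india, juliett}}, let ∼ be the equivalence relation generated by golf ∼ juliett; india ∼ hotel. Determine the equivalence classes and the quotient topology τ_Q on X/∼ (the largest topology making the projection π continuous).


X/∼ = {[golf=juliett], [hotel=india]}; |τ_Q| = 2.

Equivalence classes: [golf=juliett], [hotel=india].
Quotient map π: X → X/∼ sends golf ↦ [golf=juliett], hotel ↦ [hotel=india], india ↦ [hotel=india], juliett ↦ [golf=juliett].
For each subset V ⊆ X/∼, compute π^{-1}(V) ⊆ X and check whether π^{-1}(V) ∈ τ. V is open in τ_Q iff π^{-1}(V) ∈ τ.
  V = {}: π^{-1}(V) = ∅ ∈ τ ✓.
  V = {[golf=juliett]}: π^{-1}(V) = {golf, juliett} ∉ τ ✗.
  V = {[hotel=india]}: π^{-1}(V) = {hotel, india} ∉ τ ✗.
  V = {[golf=juliett], [hotel=india]}: π^{-1}(V) = {golf, hotel, india, juliett} ∈ τ ✓.
Open sets in the quotient: τ_Q = {{}, {[golf=juliett], [hotel=india]}} (2 elements).


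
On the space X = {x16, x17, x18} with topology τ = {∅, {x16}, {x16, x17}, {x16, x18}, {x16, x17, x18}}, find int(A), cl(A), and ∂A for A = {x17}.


int(A) = ∅, cl(A) = {x17}, ∂A = {x17}.

Closed sets in (X, τ) are complements of opens:
  closed(X, τ) = {∅, {x17}, {x18}, {x17, x18}, {x16, x17, x18}}.
int(A) = ⋃ {U ∈ τ : U ⊆ A}. Opens contained in A: ∅.
Taking the union of these: int(A) = ∅.
cl(A) = ⋂ {C closed : A ⊆ C}. Closed sets containing A: {x17}, {x17, x18}, {x16, x17, x18}.
Intersecting these: cl(A) = {x17}.
∂A = cl(A) ∖ int(A) = {x17} ∖ ∅ = {x17}.


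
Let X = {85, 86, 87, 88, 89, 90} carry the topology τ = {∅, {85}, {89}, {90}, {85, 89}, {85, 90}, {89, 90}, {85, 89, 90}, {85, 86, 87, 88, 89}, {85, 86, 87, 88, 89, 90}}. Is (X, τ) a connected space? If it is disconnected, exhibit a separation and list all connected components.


(X, τ) is disconnected; components = [{90}, {85, 86, 87, 88, 89}].

Find clopen sets (U ∈ τ with X ∖ U ∈ τ):
  U = ∅, X ∖ U = {85, 86, 87, 88, 89, 90} — both open, so U is clopen.
  U = {90}, X ∖ U = {85, 86, 87, 88, 89} — both open, so U is clopen.
  U = {85, 86, 87, 88, 89}, X ∖ U = {90} — both open, so U is clopen.
  U = {85, 86, 87, 88, 89, 90}, X ∖ U = ∅ — both open, so U is clopen.
Nontrivial clopen(s) exist: e.g. {90}. So (X, τ) is disconnected.
Compute connected components by grouping points that agree on all clopens:
  component: {90}
  component: {85, 86, 87, 88, 89}


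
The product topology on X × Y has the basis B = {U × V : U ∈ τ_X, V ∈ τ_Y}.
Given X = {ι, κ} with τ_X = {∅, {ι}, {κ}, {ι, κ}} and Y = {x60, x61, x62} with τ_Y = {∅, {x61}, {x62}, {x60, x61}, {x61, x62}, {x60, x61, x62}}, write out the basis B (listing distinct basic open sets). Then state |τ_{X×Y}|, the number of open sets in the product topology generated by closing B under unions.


Basis B = {∅ × ∅, {ι} × {x61}, {ι} × {x62}, {κ} × {x61}, {κ} × {x62}, {ι} × {x60, x61}, {ι} × {x61, x62}, {ι, κ} × {x61}, {ι, κ} × {x62}, {κ} × {x60, x61}, {κ} × {x61, x62}, {ι} × {x60, x61, x62}, {κ} × {x60, x61, x62}, {ι, κ} × {x60, x61}, {ι, κ} × {x61, x62}, {ι, κ} × {x60, x61, x62}}; |τ_{X×Y}| = 36.

Enumerate products U × V with U ∈ τ_X, V ∈ τ_Y (deduplicated):
  ∅ × ∅ = {} (∅)
  {ι} × {x61} = {(ι,x61)}
  {ι} × {x62} = {(ι,x62)}
  {κ} × {x61} = {(κ,x61)}
  {κ} × {x62} = {(κ,x62)}
  {ι} × {x60, x61} = {(ι,x60), (ι,x61)}
  {ι} × {x61, x62} = {(ι,x61), (ι,x62)}
  {ι, κ} × {x61} = {(ι,x61), (κ,x61)}
  {ι, κ} × {x62} = {(ι,x62), (κ,x62)}
  {κ} × {x60, x61} = {(κ,x60), (κ,x61)}
  {κ} × {x61, x62} = {(κ,x61), (κ,x62)}
  {ι} × {x60, x61, x62} = {(ι,x60), (ι,x61), (ι,x62)}
  {κ} × {x60, x61, x62} = {(κ,x60), (κ,x61), (κ,x62)}
  {ι, κ} × {x60, x61} = {(ι,x60), (ι,x61), (κ,x60), (κ,x61)}
  {ι, κ} × {x61, x62} = {(ι,x61), (ι,x62), (κ,x61), (κ,x62)}
  {ι, κ} × {x60, x61, x62} = {(ι,x60), (ι,x61), (ι,x62), (κ,x60), (κ,x61), (κ,x62)}
These 16 distinct sets form the basis B.
Close under arbitrary unions to get τ_{X×Y}; counting gives |τ_{X×Y}| = 36.


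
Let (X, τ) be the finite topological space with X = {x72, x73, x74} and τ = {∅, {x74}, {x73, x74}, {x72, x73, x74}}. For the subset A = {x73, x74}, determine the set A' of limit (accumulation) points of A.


A' = {x72, x73}

For each x ∈ X, list the open sets U ∈ τ with x ∈ U, then check whether U ∩ (A ∖ {x}) ≠ ∅ for every such U.
  x = x72: opens ∋ x are {x72, x73, x74}; each meets A ∖ {x72}, so x IS a limit point.
  x = x73: opens ∋ x are {x73, x74}, {x72, x73, x74}; each meets A ∖ {x73}, so x IS a limit point.
  x = x74: open {x74} ∋ x has {x74} ∩ (A ∖ {x74}) = ∅, so x is NOT a limit point.
Collecting: A' = {x72, x73}.


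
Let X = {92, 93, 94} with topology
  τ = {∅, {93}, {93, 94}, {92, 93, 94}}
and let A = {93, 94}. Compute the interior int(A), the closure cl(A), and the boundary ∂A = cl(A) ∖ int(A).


int(A) = {93, 94}, cl(A) = {92, 93, 94}, ∂A = {92}.

Closed sets in (X, τ) are complements of opens:
  closed(X, τ) = {∅, {92}, {92, 94}, {92, 93, 94}}.
int(A) = ⋃ {U ∈ τ : U ⊆ A}. Opens contained in A: ∅, {93}, {93, 94}.
Taking the union of these: int(A) = {93, 94}.
cl(A) = ⋂ {C closed : A ⊆ C}. Closed sets containing A: {92, 93, 94}.
Intersecting these: cl(A) = {92, 93, 94}.
∂A = cl(A) ∖ int(A) = {92, 93, 94} ∖ {93, 94} = {92}.


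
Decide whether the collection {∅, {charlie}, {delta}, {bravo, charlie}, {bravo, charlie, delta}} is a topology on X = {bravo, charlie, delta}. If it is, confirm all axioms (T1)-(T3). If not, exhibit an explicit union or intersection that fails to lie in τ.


τ is NOT a topology on X.

Axiom (T1): ∅ ∈ τ? Yes; X ∈ τ? Yes.
Axiom (T2/T3): check pairwise unions and intersections of members of τ.
Counterexample for (T2): {charlie} ∪ {delta} = {charlie, delta} ∉ τ. Therefore τ is NOT a topology.


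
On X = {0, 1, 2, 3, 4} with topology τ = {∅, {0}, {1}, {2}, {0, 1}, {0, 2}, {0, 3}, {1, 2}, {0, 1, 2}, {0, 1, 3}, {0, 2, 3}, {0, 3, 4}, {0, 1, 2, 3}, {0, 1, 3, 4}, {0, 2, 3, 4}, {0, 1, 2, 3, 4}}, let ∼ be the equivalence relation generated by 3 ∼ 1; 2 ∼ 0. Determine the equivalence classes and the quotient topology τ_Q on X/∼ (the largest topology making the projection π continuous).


X/∼ = {[0=2], [1=3], [4]}; |τ_Q| = 4.

Equivalence classes: [0=2], [1=3], [4].
Quotient map π: X → X/∼ sends 0 ↦ [0=2], 1 ↦ [1=3], 2 ↦ [0=2], 3 ↦ [1=3], 4 ↦ [4].
For each subset V ⊆ X/∼, compute π^{-1}(V) ⊆ X and check whether π^{-1}(V) ∈ τ. V is open in τ_Q iff π^{-1}(V) ∈ τ.
  V = {}: π^{-1}(V) = ∅ ∈ τ ✓.
  V = {[0=2]}: π^{-1}(V) = {0, 2} ∈ τ ✓.
  V = {[1=3]}: π^{-1}(V) = {1, 3} ∉ τ ✗.
  V = {[0=2], [1=3]}: π^{-1}(V) = {0, 1, 2, 3} ∈ τ ✓.
  V = {[4]}: π^{-1}(V) = {4} ∉ τ ✗.
  V = {[0=2], [4]}: π^{-1}(V) = {0, 2, 4} ∉ τ ✗.
  V = {[1=3], [4]}: π^{-1}(V) = {1, 3, 4} ∉ τ ✗.
  V = {[0=2], [1=3], [4]}: π^{-1}(V) = {0, 1, 2, 3, 4} ∈ τ ✓.
Open sets in the quotient: τ_Q = {{}, {[0=2]}, {[0=2], [1=3]}, {[0=2], [1=3], [4]}} (4 elements).


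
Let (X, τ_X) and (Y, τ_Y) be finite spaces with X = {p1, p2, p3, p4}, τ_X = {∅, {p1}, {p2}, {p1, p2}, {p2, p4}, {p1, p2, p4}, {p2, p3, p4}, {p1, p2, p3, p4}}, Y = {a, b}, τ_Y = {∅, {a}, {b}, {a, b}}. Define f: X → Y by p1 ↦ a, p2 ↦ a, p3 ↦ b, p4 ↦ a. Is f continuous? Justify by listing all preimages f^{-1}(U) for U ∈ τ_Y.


f is NOT continuous.

Compute f^{-1}(U) for each U ∈ τ_Y:
  U = ∅: f^{-1}(U) = ∅ ∈ τ_X ✓.
  U = {a}: f^{-1}(U) = {p1, p2, p4} ∈ τ_X ✓.
  U = {b}: f^{-1}(U) = {p3} ∉ τ_X ✗.
  U = {a, b}: f^{-1}(U) = {p1, p2, p3, p4} ∈ τ_X ✓.
Found U = {b} with f^{-1}(U) = {p3} not in τ_X. Therefore f is NOT continuous.


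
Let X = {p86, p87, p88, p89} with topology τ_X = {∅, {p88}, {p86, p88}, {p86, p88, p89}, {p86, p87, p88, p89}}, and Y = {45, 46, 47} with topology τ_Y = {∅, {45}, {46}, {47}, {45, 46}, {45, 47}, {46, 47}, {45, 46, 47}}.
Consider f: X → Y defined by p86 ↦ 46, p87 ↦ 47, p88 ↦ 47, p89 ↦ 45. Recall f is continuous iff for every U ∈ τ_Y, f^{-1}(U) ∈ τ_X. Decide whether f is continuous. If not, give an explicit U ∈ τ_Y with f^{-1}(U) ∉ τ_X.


f is NOT continuous.

Compute f^{-1}(U) for each U ∈ τ_Y:
  U = ∅: f^{-1}(U) = ∅ ∈ τ_X ✓.
  U = {45}: f^{-1}(U) = {p89} ∉ τ_X ✗.
  U = {46}: f^{-1}(U) = {p86} ∉ τ_X ✗.
  U = {47}: f^{-1}(U) = {p87, p88} ∉ τ_X ✗.
  U = {45, 46}: f^{-1}(U) = {p86, p89} ∉ τ_X ✗.
  U = {45, 47}: f^{-1}(U) = {p87, p88, p89} ∉ τ_X ✗.
  U = {46, 47}: f^{-1}(U) = {p86, p87, p88} ∉ τ_X ✗.
  U = {45, 46, 47}: f^{-1}(U) = {p86, p87, p88, p89} ∈ τ_X ✓.
Found U = {45} with f^{-1}(U) = {p89} not in τ_X. Therefore f is NOT continuous.


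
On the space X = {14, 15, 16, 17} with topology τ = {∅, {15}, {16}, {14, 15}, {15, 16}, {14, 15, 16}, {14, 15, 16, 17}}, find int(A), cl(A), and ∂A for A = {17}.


int(A) = ∅, cl(A) = {17}, ∂A = {17}.

Closed sets in (X, τ) are complements of opens:
  closed(X, τ) = {∅, {17}, {14, 17}, {16, 17}, {14, 15, 17}, {14, 16, 17}, {14, 15, 16, 17}}.
int(A) = ⋃ {U ∈ τ : U ⊆ A}. Opens contained in A: ∅.
Taking the union of these: int(A) = ∅.
cl(A) = ⋂ {C closed : A ⊆ C}. Closed sets containing A: {17}, {14, 17}, {16, 17}, {14, 15, 17}, {14, 16, 17}, {14, 15, 16, 17}.
Intersecting these: cl(A) = {17}.
∂A = cl(A) ∖ int(A) = {17} ∖ ∅ = {17}.


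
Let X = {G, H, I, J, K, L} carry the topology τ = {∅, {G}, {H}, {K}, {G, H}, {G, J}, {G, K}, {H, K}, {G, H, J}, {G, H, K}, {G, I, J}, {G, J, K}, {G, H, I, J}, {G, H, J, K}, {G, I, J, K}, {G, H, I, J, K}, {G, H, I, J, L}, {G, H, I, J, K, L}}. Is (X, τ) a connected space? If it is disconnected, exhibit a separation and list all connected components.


(X, τ) is disconnected; components = [{K}, {G, H, I, J, L}].

Find clopen sets (U ∈ τ with X ∖ U ∈ τ):
  U = ∅, X ∖ U = {G, H, I, J, K, L} — both open, so U is clopen.
  U = {K}, X ∖ U = {G, H, I, J, L} — both open, so U is clopen.
  U = {G, H, I, J, L}, X ∖ U = {K} — both open, so U is clopen.
  U = {G, H, I, J, K, L}, X ∖ U = ∅ — both open, so U is clopen.
Nontrivial clopen(s) exist: e.g. {K}. So (X, τ) is disconnected.
Compute connected components by grouping points that agree on all clopens:
  component: {K}
  component: {G, H, I, J, L}


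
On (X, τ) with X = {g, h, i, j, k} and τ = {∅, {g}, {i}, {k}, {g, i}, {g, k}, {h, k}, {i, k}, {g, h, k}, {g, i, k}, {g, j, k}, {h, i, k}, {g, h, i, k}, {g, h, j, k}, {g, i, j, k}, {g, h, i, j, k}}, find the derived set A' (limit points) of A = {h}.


A' = ∅

For each x ∈ X, list the open sets U ∈ τ with x ∈ U, then check whether U ∩ (A ∖ {x}) ≠ ∅ for every such U.
  x = g: open {g} ∋ x has {g} ∩ (A ∖ {g}) = ∅, so x is NOT a limit point.
  x = h: open {h, k} ∋ x has {h, k} ∩ (A ∖ {h}) = ∅, so x is NOT a limit point.
  x = i: open {i} ∋ x has {i} ∩ (A ∖ {i}) = ∅, so x is NOT a limit point.
  x = j: open {g, j, k} ∋ x has {g, j, k} ∩ (A ∖ {j}) = ∅, so x is NOT a limit point.
  x = k: open {k} ∋ x has {k} ∩ (A ∖ {k}) = ∅, so x is NOT a limit point.
Collecting: A' = ∅.


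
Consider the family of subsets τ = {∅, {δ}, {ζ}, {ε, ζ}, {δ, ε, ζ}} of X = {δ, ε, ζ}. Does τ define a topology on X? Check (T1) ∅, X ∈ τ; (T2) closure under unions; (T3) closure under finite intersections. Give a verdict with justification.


τ is NOT a topology on X.

Axiom (T1): ∅ ∈ τ? Yes; X ∈ τ? Yes.
Axiom (T2/T3): check pairwise unions and intersections of members of τ.
Counterexample for (T2): {δ} ∪ {ζ} = {δ, ζ} ∉ τ. Therefore τ is NOT a topology.


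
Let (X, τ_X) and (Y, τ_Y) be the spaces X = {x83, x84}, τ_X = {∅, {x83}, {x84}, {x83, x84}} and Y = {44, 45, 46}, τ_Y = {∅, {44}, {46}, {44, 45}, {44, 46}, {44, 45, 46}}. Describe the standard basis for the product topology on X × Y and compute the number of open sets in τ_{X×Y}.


Basis B = {∅ × ∅, {x83} × {44}, {x83} × {46}, {x84} × {44}, {x84} × {46}, {x83} × {44, 45}, {x83} × {44, 46}, {x83, x84} × {44}, {x83, x84} × {46}, {x84} × {44, 45}, {x84} × {44, 46}, {x83} × {44, 45, 46}, {x84} × {44, 45, 46}, {x83, x84} × {44, 45}, {x83, x84} × {44, 46}, {x83, x84} × {44, 45, 46}}; |τ_{X×Y}| = 36.

Enumerate products U × V with U ∈ τ_X, V ∈ τ_Y (deduplicated):
  ∅ × ∅ = {} (∅)
  {x83} × {44} = {(x83,44)}
  {x83} × {46} = {(x83,46)}
  {x84} × {44} = {(x84,44)}
  {x84} × {46} = {(x84,46)}
  {x83} × {44, 45} = {(x83,44), (x83,45)}
  {x83} × {44, 46} = {(x83,44), (x83,46)}
  {x83, x84} × {44} = {(x83,44), (x84,44)}
  {x83, x84} × {46} = {(x83,46), (x84,46)}
  {x84} × {44, 45} = {(x84,44), (x84,45)}
  {x84} × {44, 46} = {(x84,44), (x84,46)}
  {x83} × {44, 45, 46} = {(x83,44), (x83,45), (x83,46)}
  {x84} × {44, 45, 46} = {(x84,44), (x84,45), (x84,46)}
  {x83, x84} × {44, 45} = {(x83,44), (x83,45), (x84,44), (x84,45)}
  {x83, x84} × {44, 46} = {(x83,44), (x83,46), (x84,44), (x84,46)}
  {x83, x84} × {44, 45, 46} = {(x83,44), (x83,45), (x83,46), (x84,44), (x84,45), (x84,46)}
These 16 distinct sets form the basis B.
Close under arbitrary unions to get τ_{X×Y}; counting gives |τ_{X×Y}| = 36.


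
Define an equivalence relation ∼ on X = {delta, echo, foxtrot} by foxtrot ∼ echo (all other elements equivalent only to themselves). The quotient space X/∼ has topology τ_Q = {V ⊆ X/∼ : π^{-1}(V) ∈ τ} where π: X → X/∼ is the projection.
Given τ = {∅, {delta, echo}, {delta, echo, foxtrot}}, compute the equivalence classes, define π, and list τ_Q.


X/∼ = {[delta], [echo=foxtrot]}; |τ_Q| = 2.

Equivalence classes: [delta], [echo=foxtrot].
Quotient map π: X → X/∼ sends delta ↦ [delta], echo ↦ [echo=foxtrot], foxtrot ↦ [echo=foxtrot].
For each subset V ⊆ X/∼, compute π^{-1}(V) ⊆ X and check whether π^{-1}(V) ∈ τ. V is open in τ_Q iff π^{-1}(V) ∈ τ.
  V = {}: π^{-1}(V) = ∅ ∈ τ ✓.
  V = {[delta]}: π^{-1}(V) = {delta} ∉ τ ✗.
  V = {[echo=foxtrot]}: π^{-1}(V) = {echo, foxtrot} ∉ τ ✗.
  V = {[delta], [echo=foxtrot]}: π^{-1}(V) = {delta, echo, foxtrot} ∈ τ ✓.
Open sets in the quotient: τ_Q = {{}, {[delta], [echo=foxtrot]}} (2 elements).


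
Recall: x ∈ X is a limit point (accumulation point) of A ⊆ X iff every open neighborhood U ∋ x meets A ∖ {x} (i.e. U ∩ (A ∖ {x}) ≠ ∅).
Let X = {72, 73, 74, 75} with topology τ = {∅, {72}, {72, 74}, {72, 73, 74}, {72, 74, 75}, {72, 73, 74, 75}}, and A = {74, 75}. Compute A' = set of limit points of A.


A' = {73, 75}

For each x ∈ X, list the open sets U ∈ τ with x ∈ U, then check whether U ∩ (A ∖ {x}) ≠ ∅ for every such U.
  x = 72: open {72} ∋ x has {72} ∩ (A ∖ {72}) = ∅, so x is NOT a limit point.
  x = 73: opens ∋ x are {72, 73, 74}, {72, 73, 74, 75}; each meets A ∖ {73}, so x IS a limit point.
  x = 74: open {72, 74} ∋ x has {72, 74} ∩ (A ∖ {74}) = ∅, so x is NOT a limit point.
  x = 75: opens ∋ x are {72, 74, 75}, {72, 73, 74, 75}; each meets A ∖ {75}, so x IS a limit point.
Collecting: A' = {73, 75}.


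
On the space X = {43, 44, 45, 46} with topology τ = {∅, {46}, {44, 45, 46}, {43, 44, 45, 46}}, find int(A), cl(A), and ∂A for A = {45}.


int(A) = ∅, cl(A) = {43, 44, 45}, ∂A = {43, 44, 45}.

Closed sets in (X, τ) are complements of opens:
  closed(X, τ) = {∅, {43}, {43, 44, 45}, {43, 44, 45, 46}}.
int(A) = ⋃ {U ∈ τ : U ⊆ A}. Opens contained in A: ∅.
Taking the union of these: int(A) = ∅.
cl(A) = ⋂ {C closed : A ⊆ C}. Closed sets containing A: {43, 44, 45}, {43, 44, 45, 46}.
Intersecting these: cl(A) = {43, 44, 45}.
∂A = cl(A) ∖ int(A) = {43, 44, 45} ∖ ∅ = {43, 44, 45}.


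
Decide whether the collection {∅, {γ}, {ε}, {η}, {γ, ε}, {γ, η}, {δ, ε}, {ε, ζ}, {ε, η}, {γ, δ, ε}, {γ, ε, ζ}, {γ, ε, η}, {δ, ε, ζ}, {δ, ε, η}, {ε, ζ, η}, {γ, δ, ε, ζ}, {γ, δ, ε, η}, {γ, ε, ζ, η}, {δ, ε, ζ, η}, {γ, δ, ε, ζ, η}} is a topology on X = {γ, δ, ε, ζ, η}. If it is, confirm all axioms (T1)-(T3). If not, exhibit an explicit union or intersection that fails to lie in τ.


τ IS a topology on X.

Axiom (T1): ∅ ∈ τ? Yes; X ∈ τ? Yes.
Axiom (T2/T3): check pairwise unions and intersections of members of τ.
All pairwise intersections and unions checked — each lies in τ. Therefore τ satisfies (T1), (T2), (T3): it IS a topology on X.


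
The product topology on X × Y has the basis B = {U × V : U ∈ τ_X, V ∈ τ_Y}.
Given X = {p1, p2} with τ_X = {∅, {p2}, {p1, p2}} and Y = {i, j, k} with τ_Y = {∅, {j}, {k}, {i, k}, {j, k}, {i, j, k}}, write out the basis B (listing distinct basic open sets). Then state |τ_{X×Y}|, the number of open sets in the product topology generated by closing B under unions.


Basis B = {∅ × ∅, {p2} × {j}, {p2} × {k}, {p1, p2} × {j}, {p1, p2} × {k}, {p2} × {i, k}, {p2} × {j, k}, {p2} × {i, j, k}, {p1, p2} × {i, k}, {p1, p2} × {j, k}, {p1, p2} × {i, j, k}}; |τ_{X×Y}| = 18.

Enumerate products U × V with U ∈ τ_X, V ∈ τ_Y (deduplicated):
  ∅ × ∅ = {} (∅)
  {p2} × {j} = {(p2,j)}
  {p2} × {k} = {(p2,k)}
  {p1, p2} × {j} = {(p1,j), (p2,j)}
  {p1, p2} × {k} = {(p1,k), (p2,k)}
  {p2} × {i, k} = {(p2,i), (p2,k)}
  {p2} × {j, k} = {(p2,j), (p2,k)}
  {p2} × {i, j, k} = {(p2,i), (p2,j), (p2,k)}
  {p1, p2} × {i, k} = {(p1,i), (p1,k), (p2,i), (p2,k)}
  {p1, p2} × {j, k} = {(p1,j), (p1,k), (p2,j), (p2,k)}
  {p1, p2} × {i, j, k} = {(p1,i), (p1,j), (p1,k), (p2,i), (p2,j), (p2,k)}
These 11 distinct sets form the basis B.
Close under arbitrary unions to get τ_{X×Y}; counting gives |τ_{X×Y}| = 18.


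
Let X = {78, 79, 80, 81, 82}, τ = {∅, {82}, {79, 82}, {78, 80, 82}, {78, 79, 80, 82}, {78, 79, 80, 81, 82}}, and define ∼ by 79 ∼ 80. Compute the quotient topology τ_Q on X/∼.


X/∼ = {[78], [79=80], [81], [82]}; |τ_Q| = 4.

Equivalence classes: [78], [79=80], [81], [82].
Quotient map π: X → X/∼ sends 78 ↦ [78], 79 ↦ [79=80], 80 ↦ [79=80], 81 ↦ [81], 82 ↦ [82].
For each subset V ⊆ X/∼, compute π^{-1}(V) ⊆ X and check whether π^{-1}(V) ∈ τ. V is open in τ_Q iff π^{-1}(V) ∈ τ.
  V = {}: π^{-1}(V) = ∅ ∈ τ ✓.
  V = {[78]}: π^{-1}(V) = {78} ∉ τ ✗.
  V = {[79=80]}: π^{-1}(V) = {79, 80} ∉ τ ✗.
  V = {[78], [79=80]}: π^{-1}(V) = {78, 79, 80} ∉ τ ✗.
  V = {[81]}: π^{-1}(V) = {81} ∉ τ ✗.
  V = {[78], [81]}: π^{-1}(V) = {78, 81} ∉ τ ✗.
  V = {[79=80], [81]}: π^{-1}(V) = {79, 80, 81} ∉ τ ✗.
  V = {[78], [79=80], [81]}: π^{-1}(V) = {78, 79, 80, 81} ∉ τ ✗.
  V = {[82]}: π^{-1}(V) = {82} ∈ τ ✓.
  V = {[78], [82]}: π^{-1}(V) = {78, 82} ∉ τ ✗.
  V = {[79=80], [82]}: π^{-1}(V) = {79, 80, 82} ∉ τ ✗.
  V = {[78], [79=80], [82]}: π^{-1}(V) = {78, 79, 80, 82} ∈ τ ✓.
  V = {[81], [82]}: π^{-1}(V) = {81, 82} ∉ τ ✗.
  V = {[78], [81], [82]}: π^{-1}(V) = {78, 81, 82} ∉ τ ✗.
  V = {[79=80], [81], [82]}: π^{-1}(V) = {79, 80, 81, 82} ∉ τ ✗.
  V = {[78], [79=80], [81], [82]}: π^{-1}(V) = {78, 79, 80, 81, 82} ∈ τ ✓.
Open sets in the quotient: τ_Q = {{}, {[82]}, {[78], [79=80], [82]}, {[78], [79=80], [81], [82]}} (4 elements).


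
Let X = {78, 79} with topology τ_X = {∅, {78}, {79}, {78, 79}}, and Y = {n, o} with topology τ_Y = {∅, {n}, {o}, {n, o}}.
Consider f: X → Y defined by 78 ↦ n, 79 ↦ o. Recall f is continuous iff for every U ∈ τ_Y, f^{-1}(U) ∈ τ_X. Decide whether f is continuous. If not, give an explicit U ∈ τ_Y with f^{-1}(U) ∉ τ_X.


f IS continuous.

Compute f^{-1}(U) for each U ∈ τ_Y:
  U = ∅: f^{-1}(U) = ∅ ∈ τ_X ✓.
  U = {n}: f^{-1}(U) = {78} ∈ τ_X ✓.
  U = {o}: f^{-1}(U) = {79} ∈ τ_X ✓.
  U = {n, o}: f^{-1}(U) = {78, 79} ∈ τ_X ✓.
Every preimage lies in τ_X, so f IS continuous.


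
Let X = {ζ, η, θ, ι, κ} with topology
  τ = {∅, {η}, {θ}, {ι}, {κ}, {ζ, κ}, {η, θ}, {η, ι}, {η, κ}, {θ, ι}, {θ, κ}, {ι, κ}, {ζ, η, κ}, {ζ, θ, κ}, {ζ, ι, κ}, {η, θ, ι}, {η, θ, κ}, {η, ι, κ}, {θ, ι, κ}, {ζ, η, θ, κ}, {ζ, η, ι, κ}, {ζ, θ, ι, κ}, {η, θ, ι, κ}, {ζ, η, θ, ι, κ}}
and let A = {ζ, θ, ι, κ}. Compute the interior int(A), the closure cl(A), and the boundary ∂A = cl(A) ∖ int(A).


int(A) = {ζ, θ, ι, κ}, cl(A) = {ζ, θ, ι, κ}, ∂A = ∅.

Closed sets in (X, τ) are complements of opens:
  closed(X, τ) = {∅, {ζ}, {η}, {θ}, {ι}, {ζ, η}, {ζ, θ}, {ζ, ι}, {ζ, κ}, {η, θ}, {η, ι}, {θ, ι}, {ζ, η, θ}, {ζ, η, ι}, {ζ, η, κ}, {ζ, θ, ι}, {ζ, θ, κ}, {ζ, ι, κ}, {η, θ, ι}, {ζ, η, θ, ι}, {ζ, η, θ, κ}, {ζ, η, ι, κ}, {ζ, θ, ι, κ}, {ζ, η, θ, ι, κ}}.
int(A) = ⋃ {U ∈ τ : U ⊆ A}. Opens contained in A: ∅, {θ}, {ι}, {κ}, {ζ, κ}, {θ, ι}, {θ, κ}, {ι, κ}, {ζ, θ, κ}, {ζ, ι, κ}, {θ, ι, κ}, {ζ, θ, ι, κ}.
Taking the union of these: int(A) = {ζ, θ, ι, κ}.
cl(A) = ⋂ {C closed : A ⊆ C}. Closed sets containing A: {ζ, θ, ι, κ}, {ζ, η, θ, ι, κ}.
Intersecting these: cl(A) = {ζ, θ, ι, κ}.
∂A = cl(A) ∖ int(A) = {ζ, θ, ι, κ} ∖ {ζ, θ, ι, κ} = ∅.


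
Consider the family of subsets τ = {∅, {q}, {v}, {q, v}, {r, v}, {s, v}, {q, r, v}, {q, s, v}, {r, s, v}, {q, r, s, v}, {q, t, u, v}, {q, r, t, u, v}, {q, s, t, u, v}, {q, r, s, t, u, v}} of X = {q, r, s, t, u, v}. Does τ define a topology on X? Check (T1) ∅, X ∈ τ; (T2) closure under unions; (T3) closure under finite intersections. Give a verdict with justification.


τ IS a topology on X.

Axiom (T1): ∅ ∈ τ? Yes; X ∈ τ? Yes.
Axiom (T2/T3): check pairwise unions and intersections of members of τ.
All pairwise intersections and unions checked — each lies in τ. Therefore τ satisfies (T1), (T2), (T3): it IS a topology on X.


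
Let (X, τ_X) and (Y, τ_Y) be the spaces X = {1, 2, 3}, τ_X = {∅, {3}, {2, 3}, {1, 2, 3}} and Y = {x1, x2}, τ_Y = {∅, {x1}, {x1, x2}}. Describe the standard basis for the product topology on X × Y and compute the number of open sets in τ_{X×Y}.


Basis B = {∅ × ∅, {3} × {x1}, {2, 3} × {x1}, {3} × {x1, x2}, {1, 2, 3} × {x1}, {2, 3} × {x1, x2}, {1, 2, 3} × {x1, x2}}; |τ_{X×Y}| = 10.

Enumerate products U × V with U ∈ τ_X, V ∈ τ_Y (deduplicated):
  ∅ × ∅ = {} (∅)
  {3} × {x1} = {(3,x1)}
  {2, 3} × {x1} = {(2,x1), (3,x1)}
  {3} × {x1, x2} = {(3,x1), (3,x2)}
  {1, 2, 3} × {x1} = {(1,x1), (2,x1), (3,x1)}
  {2, 3} × {x1, x2} = {(2,x1), (2,x2), (3,x1), (3,x2)}
  {1, 2, 3} × {x1, x2} = {(1,x1), (1,x2), (2,x1), (2,x2), (3,x1), (3,x2)}
These 7 distinct sets form the basis B.
Close under arbitrary unions to get τ_{X×Y}; counting gives |τ_{X×Y}| = 10.


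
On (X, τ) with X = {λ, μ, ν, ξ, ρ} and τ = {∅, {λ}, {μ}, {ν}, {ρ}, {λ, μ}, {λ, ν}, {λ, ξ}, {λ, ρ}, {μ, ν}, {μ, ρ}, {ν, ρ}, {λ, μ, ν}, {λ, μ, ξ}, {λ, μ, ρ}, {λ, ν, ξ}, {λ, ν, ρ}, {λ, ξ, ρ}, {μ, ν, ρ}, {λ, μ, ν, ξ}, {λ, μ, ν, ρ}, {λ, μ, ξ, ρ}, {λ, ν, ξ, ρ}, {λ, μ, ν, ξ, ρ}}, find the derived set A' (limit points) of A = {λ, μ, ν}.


A' = {ξ}

For each x ∈ X, list the open sets U ∈ τ with x ∈ U, then check whether U ∩ (A ∖ {x}) ≠ ∅ for every such U.
  x = λ: open {λ} ∋ x has {λ} ∩ (A ∖ {λ}) = ∅, so x is NOT a limit point.
  x = μ: open {μ} ∋ x has {μ} ∩ (A ∖ {μ}) = ∅, so x is NOT a limit point.
  x = ν: open {ν} ∋ x has {ν} ∩ (A ∖ {ν}) = ∅, so x is NOT a limit point.
  x = ξ: opens ∋ x are {λ, ξ}, {λ, μ, ξ}, {λ, ν, ξ}, {λ, ξ, ρ}, {λ, μ, ν, ξ}, {λ, μ, ξ, ρ}, {λ, ν, ξ, ρ}, {λ, μ, ν, ξ, ρ}; each meets A ∖ {ξ}, so x IS a limit point.
  x = ρ: open {ρ} ∋ x has {ρ} ∩ (A ∖ {ρ}) = ∅, so x is NOT a limit point.
Collecting: A' = {ξ}.


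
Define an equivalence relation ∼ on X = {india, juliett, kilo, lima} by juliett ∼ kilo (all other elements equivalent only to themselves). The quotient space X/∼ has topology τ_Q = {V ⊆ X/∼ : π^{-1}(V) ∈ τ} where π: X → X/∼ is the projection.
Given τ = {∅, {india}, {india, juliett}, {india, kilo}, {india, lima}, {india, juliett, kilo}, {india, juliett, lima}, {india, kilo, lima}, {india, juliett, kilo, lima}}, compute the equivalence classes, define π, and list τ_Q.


X/∼ = {[india], [juliett=kilo], [lima]}; |τ_Q| = 5.

Equivalence classes: [india], [juliett=kilo], [lima].
Quotient map π: X → X/∼ sends india ↦ [india], juliett ↦ [juliett=kilo], kilo ↦ [juliett=kilo], lima ↦ [lima].
For each subset V ⊆ X/∼, compute π^{-1}(V) ⊆ X and check whether π^{-1}(V) ∈ τ. V is open in τ_Q iff π^{-1}(V) ∈ τ.
  V = {}: π^{-1}(V) = ∅ ∈ τ ✓.
  V = {[india]}: π^{-1}(V) = {india} ∈ τ ✓.
  V = {[juliett=kilo]}: π^{-1}(V) = {juliett, kilo} ∉ τ ✗.
  V = {[india], [juliett=kilo]}: π^{-1}(V) = {india, juliett, kilo} ∈ τ ✓.
  V = {[lima]}: π^{-1}(V) = {lima} ∉ τ ✗.
  V = {[india], [lima]}: π^{-1}(V) = {india, lima} ∈ τ ✓.
  V = {[juliett=kilo], [lima]}: π^{-1}(V) = {juliett, kilo, lima} ∉ τ ✗.
  V = {[india], [juliett=kilo], [lima]}: π^{-1}(V) = {india, juliett, kilo, lima} ∈ τ ✓.
Open sets in the quotient: τ_Q = {{}, {[india]}, {[india], [juliett=kilo]}, {[india], [lima]}, {[india], [juliett=kilo], [lima]}} (5 elements).


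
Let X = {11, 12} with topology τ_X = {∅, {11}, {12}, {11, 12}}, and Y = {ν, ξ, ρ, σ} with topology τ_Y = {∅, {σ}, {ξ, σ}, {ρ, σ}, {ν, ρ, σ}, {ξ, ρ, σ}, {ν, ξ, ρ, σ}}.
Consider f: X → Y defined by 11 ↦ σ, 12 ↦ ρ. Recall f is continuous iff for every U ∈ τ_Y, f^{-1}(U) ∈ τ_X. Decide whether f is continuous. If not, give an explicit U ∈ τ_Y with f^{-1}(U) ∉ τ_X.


f IS continuous.

Compute f^{-1}(U) for each U ∈ τ_Y:
  U = ∅: f^{-1}(U) = ∅ ∈ τ_X ✓.
  U = {σ}: f^{-1}(U) = {11} ∈ τ_X ✓.
  U = {ξ, σ}: f^{-1}(U) = {11} ∈ τ_X ✓.
  U = {ρ, σ}: f^{-1}(U) = {11, 12} ∈ τ_X ✓.
  U = {ν, ρ, σ}: f^{-1}(U) = {11, 12} ∈ τ_X ✓.
  U = {ξ, ρ, σ}: f^{-1}(U) = {11, 12} ∈ τ_X ✓.
  U = {ν, ξ, ρ, σ}: f^{-1}(U) = {11, 12} ∈ τ_X ✓.
Every preimage lies in τ_X, so f IS continuous.


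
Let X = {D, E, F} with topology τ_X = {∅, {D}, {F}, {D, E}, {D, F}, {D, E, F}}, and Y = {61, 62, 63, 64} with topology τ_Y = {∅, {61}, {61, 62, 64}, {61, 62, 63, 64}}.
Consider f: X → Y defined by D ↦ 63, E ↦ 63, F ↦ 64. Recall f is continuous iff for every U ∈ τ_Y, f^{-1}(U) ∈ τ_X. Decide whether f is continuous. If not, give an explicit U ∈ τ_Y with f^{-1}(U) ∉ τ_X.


f IS continuous.

Compute f^{-1}(U) for each U ∈ τ_Y:
  U = ∅: f^{-1}(U) = ∅ ∈ τ_X ✓.
  U = {61}: f^{-1}(U) = ∅ ∈ τ_X ✓.
  U = {61, 62, 64}: f^{-1}(U) = {F} ∈ τ_X ✓.
  U = {61, 62, 63, 64}: f^{-1}(U) = {D, E, F} ∈ τ_X ✓.
Every preimage lies in τ_X, so f IS continuous.


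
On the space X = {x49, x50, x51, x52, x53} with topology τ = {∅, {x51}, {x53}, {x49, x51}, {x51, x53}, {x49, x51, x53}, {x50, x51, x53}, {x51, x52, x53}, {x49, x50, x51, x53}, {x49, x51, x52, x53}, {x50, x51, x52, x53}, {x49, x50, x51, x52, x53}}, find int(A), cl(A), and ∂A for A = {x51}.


int(A) = {x51}, cl(A) = {x49, x50, x51, x52}, ∂A = {x49, x50, x52}.

Closed sets in (X, τ) are complements of opens:
  closed(X, τ) = {∅, {x49}, {x50}, {x52}, {x49, x50}, {x49, x52}, {x50, x52}, {x49, x50, x52}, {x50, x52, x53}, {x49, x50, x51, x52}, {x49, x50, x52, x53}, {x49, x50, x51, x52, x53}}.
int(A) = ⋃ {U ∈ τ : U ⊆ A}. Opens contained in A: ∅, {x51}.
Taking the union of these: int(A) = {x51}.
cl(A) = ⋂ {C closed : A ⊆ C}. Closed sets containing A: {x49, x50, x51, x52}, {x49, x50, x51, x52, x53}.
Intersecting these: cl(A) = {x49, x50, x51, x52}.
∂A = cl(A) ∖ int(A) = {x49, x50, x51, x52} ∖ {x51} = {x49, x50, x52}.


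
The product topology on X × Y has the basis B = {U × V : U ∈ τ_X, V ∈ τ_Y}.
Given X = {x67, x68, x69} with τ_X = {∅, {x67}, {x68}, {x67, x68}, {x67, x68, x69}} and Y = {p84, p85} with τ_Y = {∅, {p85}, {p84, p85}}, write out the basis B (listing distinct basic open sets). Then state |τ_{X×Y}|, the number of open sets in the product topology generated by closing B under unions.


Basis B = {∅ × ∅, {x67} × {p85}, {x68} × {p85}, {x67} × {p84, p85}, {x67, x68} × {p85}, {x68} × {p84, p85}, {x67, x68, x69} × {p85}, {x67, x68} × {p84, p85}, {x67, x68, x69} × {p84, p85}}; |τ_{X×Y}| = 14.

Enumerate products U × V with U ∈ τ_X, V ∈ τ_Y (deduplicated):
  ∅ × ∅ = {} (∅)
  {x67} × {p85} = {(x67,p85)}
  {x68} × {p85} = {(x68,p85)}
  {x67} × {p84, p85} = {(x67,p84), (x67,p85)}
  {x67, x68} × {p85} = {(x67,p85), (x68,p85)}
  {x68} × {p84, p85} = {(x68,p84), (x68,p85)}
  {x67, x68, x69} × {p85} = {(x67,p85), (x68,p85), (x69,p85)}
  {x67, x68} × {p84, p85} = {(x67,p84), (x67,p85), (x68,p84), (x68,p85)}
  {x67, x68, x69} × {p84, p85} = {(x67,p84), (x67,p85), (x68,p84), (x68,p85), (x69,p84), (x69,p85)}
These 9 distinct sets form the basis B.
Close under arbitrary unions to get τ_{X×Y}; counting gives |τ_{X×Y}| = 14.


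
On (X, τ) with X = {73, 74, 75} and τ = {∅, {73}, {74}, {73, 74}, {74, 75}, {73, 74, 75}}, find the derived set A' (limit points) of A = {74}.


A' = {75}

For each x ∈ X, list the open sets U ∈ τ with x ∈ U, then check whether U ∩ (A ∖ {x}) ≠ ∅ for every such U.
  x = 73: open {73} ∋ x has {73} ∩ (A ∖ {73}) = ∅, so x is NOT a limit point.
  x = 74: open {74} ∋ x has {74} ∩ (A ∖ {74}) = ∅, so x is NOT a limit point.
  x = 75: opens ∋ x are {74, 75}, {73, 74, 75}; each meets A ∖ {75}, so x IS a limit point.
Collecting: A' = {75}.
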